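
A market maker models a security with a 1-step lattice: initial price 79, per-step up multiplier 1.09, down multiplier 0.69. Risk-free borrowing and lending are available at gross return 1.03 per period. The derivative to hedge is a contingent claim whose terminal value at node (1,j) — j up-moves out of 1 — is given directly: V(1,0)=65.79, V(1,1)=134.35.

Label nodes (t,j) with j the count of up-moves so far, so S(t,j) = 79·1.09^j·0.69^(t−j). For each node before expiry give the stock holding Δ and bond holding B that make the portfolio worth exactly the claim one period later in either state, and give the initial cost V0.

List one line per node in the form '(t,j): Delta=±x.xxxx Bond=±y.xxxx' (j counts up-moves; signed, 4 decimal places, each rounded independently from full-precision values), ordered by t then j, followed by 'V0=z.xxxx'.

No-arbitrage ⇒ martingale measure with p* = (R−d)/(u−d) = 0.8500.
At expiry t=1: V(1,0)=65.7900, V(1,1)=134.3500
  t=0,j=0: stock 79.0000 → up 86.1100 (V=134.3500), down 54.5100 (V=65.7900). Price 120.4524; hedge Δ=2.1696, bond B=-50.9476.
Check: Δ(0,0)·S0 + B(0,0) = 120.4524 = V0.

(0,0): Delta=2.1696 Bond=-50.9476
V0=120.4524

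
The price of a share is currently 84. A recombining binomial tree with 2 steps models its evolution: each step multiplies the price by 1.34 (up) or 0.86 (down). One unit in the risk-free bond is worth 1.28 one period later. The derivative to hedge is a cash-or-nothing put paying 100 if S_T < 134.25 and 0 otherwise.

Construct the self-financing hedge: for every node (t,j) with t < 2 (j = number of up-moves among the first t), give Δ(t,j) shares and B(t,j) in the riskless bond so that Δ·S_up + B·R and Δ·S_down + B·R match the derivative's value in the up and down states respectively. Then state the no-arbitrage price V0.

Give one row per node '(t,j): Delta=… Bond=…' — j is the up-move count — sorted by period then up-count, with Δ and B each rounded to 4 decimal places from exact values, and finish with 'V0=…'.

(0,0): Delta=-1.6954 Bond=156.7205
(1,0): Delta=0.0000 Bond=78.1250
(1,1): Delta=-1.8509 Bond=218.0990
V0=14.3051

Risk-neutral probability p* = (R−d)/(u−d) = (1.28−0.86)/(1.34−0.86) = 0.8750.
At expiry t=2: V(2,0)=100.0000, V(2,1)=100.0000, V(2,2)=0.0000
Node (1,0) S=72.2400: V=(p*·100.0000+(1−p*)·100.0000)/1.28=78.1250; Δ=(100.0000−100.0000)/(96.8016−62.1264)=0.0000; B=V−Δ·S=78.1250
Node (1,1) S=112.5600: V=(p*·0.0000+(1−p*)·100.0000)/1.28=9.7656; Δ=(0.0000−100.0000)/(150.8304−96.8016)=-1.8509; B=V−Δ·S=218.0990
Node (0,0) S=84.0000: V=(p*·9.7656+(1−p*)·78.1250)/1.28=14.3051; Δ=(9.7656−78.1250)/(112.5600−72.2400)=-1.6954; B=V−Δ·S=156.7205
The time-0 hedge costs 14.3051, which is the no-arbitrage price.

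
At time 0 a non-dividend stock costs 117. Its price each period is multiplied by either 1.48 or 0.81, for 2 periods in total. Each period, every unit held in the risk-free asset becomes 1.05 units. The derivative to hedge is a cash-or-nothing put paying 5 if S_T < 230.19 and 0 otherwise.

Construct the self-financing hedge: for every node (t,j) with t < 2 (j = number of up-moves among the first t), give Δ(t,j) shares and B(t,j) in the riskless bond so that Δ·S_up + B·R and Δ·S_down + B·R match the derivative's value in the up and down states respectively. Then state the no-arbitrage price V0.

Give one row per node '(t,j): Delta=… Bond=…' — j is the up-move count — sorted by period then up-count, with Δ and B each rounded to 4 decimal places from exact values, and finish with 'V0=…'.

Under the risk-neutral measure, an up-move has probability p* = (R−d)/(u−d) = 0.3582 and values discount at R = 1.05.
At expiry t=2: V(2,0)=5.0000, V(2,1)=5.0000, V(2,2)=0.0000
(1,0): S=94.7700. Δ = (V_up−V_dn)/(S_up−S_dn) = (5.0000−5.0000)/(140.2596−76.7637) = 0.0000. V = [p*·5.0000 + (1−p*)·5.0000]/1.05 = 4.7619. B = V − Δ·S = 4.7619.
(1,1): S=173.1600. Δ = (V_up−V_dn)/(S_up−S_dn) = (0.0000−5.0000)/(256.2768−140.2596) = -0.0431. V = [p*·0.0000 + (1−p*)·5.0000]/1.05 = 3.0561. B = V − Δ·S = 10.5188.
(0,0): S=117.0000. Δ = (V_up−V_dn)/(S_up−S_dn) = (3.0561−4.7619)/(173.1600−94.7700) = -0.0218. V = [p*·3.0561 + (1−p*)·4.7619]/1.05 = 3.9532. B = V − Δ·S = 6.4991.
The time-0 hedge costs 3.9532, which is the no-arbitrage price.

(0,0): Delta=-0.0218 Bond=6.4991
(1,0): Delta=0.0000 Bond=4.7619
(1,1): Delta=-0.0431 Bond=10.5188
V0=3.9532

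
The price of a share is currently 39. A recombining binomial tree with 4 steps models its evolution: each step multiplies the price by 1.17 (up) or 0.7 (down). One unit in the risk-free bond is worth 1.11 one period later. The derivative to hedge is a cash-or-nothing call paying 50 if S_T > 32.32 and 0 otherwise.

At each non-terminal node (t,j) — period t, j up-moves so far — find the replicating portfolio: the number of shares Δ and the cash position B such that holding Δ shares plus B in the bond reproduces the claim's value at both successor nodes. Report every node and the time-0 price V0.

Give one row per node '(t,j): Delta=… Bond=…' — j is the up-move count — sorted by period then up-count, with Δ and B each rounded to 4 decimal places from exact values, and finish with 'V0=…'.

The replicating-portfolio and risk-neutral prices coincide; use p* = (1.11−0.7)/(1.17−0.7) = 0.8723 for the latter.
Terminal values V(4,·): V(4,0)=0.0000, V(4,1)=0.0000, V(4,2)=0.0000, V(4,3)=50.0000, V(4,4)=50.0000
Node (3,0) S=13.3770: V=(p*·0.0000+(1−p*)·0.0000)/1.11=0.0000; Δ=(0.0000−0.0000)/(15.6511−9.3639)=0.0000; B=V−Δ·S=0.0000
Node (3,1) S=22.3587: V=(p*·0.0000+(1−p*)·0.0000)/1.11=0.0000; Δ=(0.0000−0.0000)/(26.1597−15.6511)=0.0000; B=V−Δ·S=0.0000
Node (3,2) S=37.3710: V=(p*·50.0000+(1−p*)·0.0000)/1.11=39.2946; Δ=(50.0000−0.0000)/(43.7240−26.1597)=2.8467; B=V−Δ·S=-67.0884
Node (3,3) S=62.4629: V=(p*·50.0000+(1−p*)·50.0000)/1.11=45.0450; Δ=(50.0000−50.0000)/(73.0816−43.7240)=0.0000; B=V−Δ·S=45.0450
Node (2,0) S=19.1100: V=(p*·0.0000+(1−p*)·0.0000)/1.11=0.0000; Δ=(0.0000−0.0000)/(22.3587−13.3770)=0.0000; B=V−Δ·S=0.0000
Node (2,1) S=31.9410: V=(p*·39.2946+(1−p*)·0.0000)/1.11=30.8813; Δ=(39.2946−0.0000)/(37.3710−22.3587)=2.6175; B=V−Δ·S=-52.7242
Node (2,2) S=53.3871: V=(p*·45.0450+(1−p*)·39.2946)/1.11=39.9198; Δ=(45.0450−39.2946)/(62.4629−37.3710)=0.2292; B=V−Δ·S=27.6848
Node (1,0) S=27.3000: V=(p*·30.8813+(1−p*)·0.0000)/1.11=24.2694; Δ=(30.8813−0.0000)/(31.9410−19.1100)=2.4068; B=V−Δ·S=-41.4356
Node (1,1) S=45.6300: V=(p*·39.9198+(1−p*)·30.8813)/1.11=34.9243; Δ=(39.9198−30.8813)/(53.3871−31.9410)=0.4214; B=V−Δ·S=15.6935
Node (0,0) S=39.0000: V=(p*·34.9243+(1−p*)·24.2694)/1.11=30.2379; Δ=(34.9243−24.2694)/(45.6300−27.3000)=0.5813; B=V−Δ·S=7.5680
Self-financing check: at every node Δ·S+B equals the discounted successor values.

(0,0): Delta=0.5813 Bond=7.5680
(1,0): Delta=2.4068 Bond=-41.4356
(1,1): Delta=0.4214 Bond=15.6935
(2,0): Delta=0.0000 Bond=0.0000
(2,1): Delta=2.6175 Bond=-52.7242
(2,2): Delta=0.2292 Bond=27.6848
(3,0): Delta=0.0000 Bond=0.0000
(3,1): Delta=0.0000 Bond=0.0000
(3,2): Delta=2.8467 Bond=-67.0884
(3,3): Delta=0.0000 Bond=45.0450
V0=30.2379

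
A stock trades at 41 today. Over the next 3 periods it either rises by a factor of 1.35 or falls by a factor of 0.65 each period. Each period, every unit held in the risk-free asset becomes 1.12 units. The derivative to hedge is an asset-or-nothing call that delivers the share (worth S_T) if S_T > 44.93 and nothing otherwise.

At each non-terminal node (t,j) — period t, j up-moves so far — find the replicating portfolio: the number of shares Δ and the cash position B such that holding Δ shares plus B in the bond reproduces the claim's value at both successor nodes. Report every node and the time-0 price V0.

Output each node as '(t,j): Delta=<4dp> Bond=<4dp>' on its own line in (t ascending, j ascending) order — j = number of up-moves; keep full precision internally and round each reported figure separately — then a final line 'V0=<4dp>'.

Since d<R<u, set p* = (R−d)/(u−d) = 0.6714; price each node as the discounted p*-expectation of its children.
Terminal payoffs: V(3,0)=0.0000, V(3,1)=0.0000, V(3,2)=48.5696, V(3,3)=100.8754
(2,0): S=17.3225. Δ = (V_up−V_dn)/(S_up−S_dn) = (0.0000−0.0000)/(23.3854−11.2596) = 0.0000. V = [p*·0.0000 + (1−p*)·0.0000]/1.12 = 0.0000. B = V − Δ·S = 0.0000.
(2,1): S=35.9775. Δ = (V_up−V_dn)/(S_up−S_dn) = (48.5696−0.0000)/(48.5696−23.3854) = 1.9286. V = [p*·48.5696 + (1−p*)·0.0000]/1.12 = 29.1170. B = V − Δ·S = -40.2682.
(2,2): S=74.7225. Δ = (V_up−V_dn)/(S_up−S_dn) = (100.8754−48.5696)/(100.8754−48.5696) = 1.0000. V = [p*·100.8754 + (1−p*)·48.5696]/1.12 = 74.7225. B = V − Δ·S = 0.0000.
(1,0): S=26.6500. Δ = (V_up−V_dn)/(S_up−S_dn) = (29.1170−0.0000)/(35.9775−17.3225) = 1.5608. V = [p*·29.1170 + (1−p*)·0.0000]/1.12 = 17.4553. B = V − Δ·S = -24.1404.
(1,1): S=55.3500. Δ = (V_up−V_dn)/(S_up−S_dn) = (74.7225−29.1170)/(74.7225−35.9775) = 1.1771. V = [p*·74.7225 + (1−p*)·29.1170]/1.12 = 53.3374. B = V − Δ·S = -11.8134.
(0,0): S=41.0000. Δ = (V_up−V_dn)/(S_up−S_dn) = (53.3374−17.4553)/(55.3500−26.6500) = 1.2502. V = [p*·53.3374 + (1−p*)·17.4553]/1.12 = 37.0960. B = V − Δ·S = -14.1640.
Check: Δ(0,0)·S0 + B(0,0) = 37.0960 = V0.

(0,0): Delta=1.2502 Bond=-14.1640
(1,0): Delta=1.5608 Bond=-24.1404
(1,1): Delta=1.1771 Bond=-11.8134
(2,0): Delta=0.0000 Bond=0.0000
(2,1): Delta=1.9286 Bond=-40.2682
(2,2): Delta=1.0000 Bond=0.0000
V0=37.0960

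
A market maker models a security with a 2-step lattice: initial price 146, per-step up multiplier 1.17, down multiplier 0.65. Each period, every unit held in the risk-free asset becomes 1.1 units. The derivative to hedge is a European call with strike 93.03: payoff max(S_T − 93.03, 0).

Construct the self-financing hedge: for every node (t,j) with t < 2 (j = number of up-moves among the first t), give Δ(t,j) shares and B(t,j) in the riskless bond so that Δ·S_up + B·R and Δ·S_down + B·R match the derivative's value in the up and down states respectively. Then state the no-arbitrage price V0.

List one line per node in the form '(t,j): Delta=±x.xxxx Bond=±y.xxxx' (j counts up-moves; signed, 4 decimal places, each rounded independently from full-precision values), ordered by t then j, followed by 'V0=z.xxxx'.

(0,0): Delta=0.9495 Bond=-69.0381
(1,0): Delta=0.3648 Bond=-20.4580
(1,1): Delta=1.0000 Bond=-84.5727
V0=69.5851

Since d<R<u, set p* = (R−d)/(u−d) = 0.8654; price each node as the discounted p*-expectation of its children.
Terminal payoffs: V(2,0)=0.0000, V(2,1)=18.0030, V(2,2)=106.8294
(1,0): S=94.9000. Δ = (V_up−V_dn)/(S_up−S_dn) = (18.0030−0.0000)/(111.0330−61.6850) = 0.3648. V = [p*·18.0030 + (1−p*)·0.0000]/1.1 = 14.1632. B = V − Δ·S = -20.4580.
(1,1): S=170.8200. Δ = (V_up−V_dn)/(S_up−S_dn) = (106.8294−18.0030)/(199.8594−111.0330) = 1.0000. V = [p*·106.8294 + (1−p*)·18.0030]/1.1 = 86.2473. B = V − Δ·S = -84.5727.
(0,0): S=146.0000. Δ = (V_up−V_dn)/(S_up−S_dn) = (86.2473−14.1632)/(170.8200−94.9000) = 0.9495. V = [p*·86.2473 + (1−p*)·14.1632]/1.1 = 69.5851. B = V − Δ·S = -69.0381.
Root portfolio cost Δ·146+B reproduces V0=69.5851.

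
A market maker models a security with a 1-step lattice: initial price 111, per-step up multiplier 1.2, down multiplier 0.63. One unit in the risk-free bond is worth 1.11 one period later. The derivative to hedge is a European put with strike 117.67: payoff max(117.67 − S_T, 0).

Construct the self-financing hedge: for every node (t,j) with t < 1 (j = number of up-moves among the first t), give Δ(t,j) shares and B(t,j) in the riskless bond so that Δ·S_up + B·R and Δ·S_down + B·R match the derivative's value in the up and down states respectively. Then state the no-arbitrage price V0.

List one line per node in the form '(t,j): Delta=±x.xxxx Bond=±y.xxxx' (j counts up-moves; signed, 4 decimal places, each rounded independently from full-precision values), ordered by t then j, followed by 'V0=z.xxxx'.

Under the risk-neutral measure, an up-move has probability p* = (R−d)/(u−d) = 0.8421 and values discount at R = 1.11.
At expiry t=1: V(1,0)=47.7400, V(1,1)=0.0000
(0,0): S=111.0000. Δ = (V_up−V_dn)/(S_up−S_dn) = (0.0000−47.7400)/(133.2000−69.9300) = -0.7545. V = [p*·0.0000 + (1−p*)·47.7400]/1.11 = 6.7909. B = V − Δ·S = 90.5453.
Each (Δ,B) replicates both successor values, so the strategy is self-financing and V0 is arbitrage-free.

(0,0): Delta=-0.7545 Bond=90.5453
V0=6.7909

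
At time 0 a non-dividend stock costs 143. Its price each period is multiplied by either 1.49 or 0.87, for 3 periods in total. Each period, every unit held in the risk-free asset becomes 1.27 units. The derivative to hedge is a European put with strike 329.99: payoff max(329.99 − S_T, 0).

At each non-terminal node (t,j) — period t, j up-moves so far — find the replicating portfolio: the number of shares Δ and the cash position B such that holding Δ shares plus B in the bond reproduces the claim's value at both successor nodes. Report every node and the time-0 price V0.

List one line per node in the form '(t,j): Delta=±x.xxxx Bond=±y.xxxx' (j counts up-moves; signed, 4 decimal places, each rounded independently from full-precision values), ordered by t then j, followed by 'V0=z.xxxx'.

Under the risk-neutral measure, an up-move has probability p* = (R−d)/(u−d) = 0.6452 and values discount at R = 1.27.
Terminal values V(3,·): V(3,0)=235.8241, V(3,1)=168.7173, V(3,2)=53.7874, V(3,3)=0.0000
Node (2,0) S=108.2367: V=(p*·168.7173+(1−p*)·235.8241)/1.27=151.5979; Δ=(168.7173−235.8241)/(161.2727−94.1659)=-1.0000; B=V−Δ·S=259.8346
Node (2,1) S=185.3709: V=(p*·53.7874+(1−p*)·168.7173)/1.27=74.4637; Δ=(53.7874−168.7173)/(276.2026−161.2727)=-1.0000; B=V−Δ·S=259.8346
Node (2,2) S=317.4743: V=(p*·0.0000+(1−p*)·53.7874)/1.27=15.0282; Δ=(0.0000−53.7874)/(473.0367−276.2026)=-0.2733; B=V−Δ·S=101.7820
Node (1,0) S=124.4100: V=(p*·74.4637+(1−p*)·151.5979)/1.27=80.1842; Δ=(74.4637−151.5979)/(185.3709−108.2367)=-1.0000; B=V−Δ·S=204.5942
Node (1,1) S=213.0700: V=(p*·15.0282+(1−p*)·74.4637)/1.27=28.4396; Δ=(15.0282−74.4637)/(317.4743−185.3709)=-0.4499; B=V−Δ·S=124.3033
Node (0,0) S=143.0000: V=(p*·28.4396+(1−p*)·80.1842)/1.27=36.8508; Δ=(28.4396−80.1842)/(213.0700−124.4100)=-0.5836; B=V−Δ·S=120.3099
The time-0 hedge costs 36.8508, which is the no-arbitrage price.

(0,0): Delta=-0.5836 Bond=120.3099
(1,0): Delta=-1.0000 Bond=204.5942
(1,1): Delta=-0.4499 Bond=124.3033
(2,0): Delta=-1.0000 Bond=259.8346
(2,1): Delta=-1.0000 Bond=259.8346
(2,2): Delta=-0.2733 Bond=101.7820
V0=36.8508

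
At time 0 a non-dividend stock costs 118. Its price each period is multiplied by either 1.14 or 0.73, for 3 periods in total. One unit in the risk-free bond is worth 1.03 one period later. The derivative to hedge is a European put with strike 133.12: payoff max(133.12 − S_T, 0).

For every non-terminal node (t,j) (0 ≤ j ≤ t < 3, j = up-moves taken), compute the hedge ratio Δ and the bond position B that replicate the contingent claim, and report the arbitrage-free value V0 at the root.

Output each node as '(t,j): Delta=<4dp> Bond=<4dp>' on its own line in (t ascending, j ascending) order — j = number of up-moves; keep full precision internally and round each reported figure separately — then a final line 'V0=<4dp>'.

Since d<R<u, set p* = (R−d)/(u−d) = 0.7317; price each node as the discounted p*-expectation of its children.
Terminal payoffs: V(3,0)=87.2160, V(3,1)=61.4343, V(3,2)=21.1725, V(3,3)=0.0000
(2,0): S=62.8822. Δ = (V_up−V_dn)/(S_up−S_dn) = (61.4343−87.2160)/(71.6857−45.9040) = -1.0000. V = [p*·61.4343 + (1−p*)·87.2160]/1.03 = 66.3605. B = V − Δ·S = 129.2427.
(2,1): S=98.1996. Δ = (V_up−V_dn)/(S_up−S_dn) = (21.1725−61.4343)/(111.9475−71.6857) = -1.0000. V = [p*·21.1725 + (1−p*)·61.4343]/1.03 = 31.0431. B = V − Δ·S = 129.2427.
(2,2): S=153.3528. Δ = (V_up−V_dn)/(S_up−S_dn) = (0.0000−21.1725)/(174.8222−111.9475) = -0.3367. V = [p*·0.0000 + (1−p*)·21.1725]/1.03 = 5.5150. B = V − Δ·S = 57.1551.
(1,0): S=86.1400. Δ = (V_up−V_dn)/(S_up−S_dn) = (31.0431−66.3605)/(98.1996−62.8822) = -1.0000. V = [p*·31.0431 + (1−p*)·66.3605]/1.03 = 39.3384. B = V − Δ·S = 125.4784.
(1,1): S=134.5200. Δ = (V_up−V_dn)/(S_up−S_dn) = (5.5150−31.0431)/(153.3528−98.1996) = -0.4629. V = [p*·5.5150 + (1−p*)·31.0431]/1.03 = 12.0039. B = V − Δ·S = 74.2677.
(0,0): S=118.0000. Δ = (V_up−V_dn)/(S_up−S_dn) = (12.0039−39.3384)/(134.5200−86.1400) = -0.5650. V = [p*·12.0039 + (1−p*)·39.3384]/1.03 = 18.7743. B = V − Δ·S = 85.4438.
Root portfolio cost Δ·118+B reproduces V0=18.7743.

(0,0): Delta=-0.5650 Bond=85.4438
(1,0): Delta=-1.0000 Bond=125.4784
(1,1): Delta=-0.4629 Bond=74.2677
(2,0): Delta=-1.0000 Bond=129.2427
(2,1): Delta=-1.0000 Bond=129.2427
(2,2): Delta=-0.3367 Bond=57.1551
V0=18.7743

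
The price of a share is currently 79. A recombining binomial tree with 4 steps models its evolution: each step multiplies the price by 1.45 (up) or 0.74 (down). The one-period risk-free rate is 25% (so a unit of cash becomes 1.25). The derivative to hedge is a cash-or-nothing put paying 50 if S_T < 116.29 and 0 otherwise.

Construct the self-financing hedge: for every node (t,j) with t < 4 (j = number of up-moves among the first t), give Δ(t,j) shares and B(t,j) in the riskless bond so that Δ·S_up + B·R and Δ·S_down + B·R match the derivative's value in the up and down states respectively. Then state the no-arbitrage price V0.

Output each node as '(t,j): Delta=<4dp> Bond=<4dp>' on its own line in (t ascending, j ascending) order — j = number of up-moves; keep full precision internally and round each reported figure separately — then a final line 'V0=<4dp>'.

(0,0): Delta=-0.1990 Bond=22.1968
(1,0): Delta=-0.3978 Bond=39.3669
(1,1): Delta=-0.1592 Bond=23.1888
(2,0): Delta=0.0000 Bond=32.0000
(2,1): Delta=-0.4774 Bond=55.9572
(2,2): Delta=-0.0955 Bond=18.4090
(3,0): Delta=0.0000 Bond=40.0000
(3,1): Delta=0.0000 Bond=40.0000
(3,2): Delta=-0.5730 Bond=81.6901
(3,3): Delta=0.0000 Bond=0.0000
V0=6.4752

Risk-neutral probability p* = (R−d)/(u−d) = (1.25−0.74)/(1.45−0.74) = 0.7183.
Terminal payoffs: V(4,0)=50.0000, V(4,1)=50.0000, V(4,2)=50.0000, V(4,3)=0.0000, V(4,4)=0.0000
(3,0): S=32.0127. Δ = (V_up−V_dn)/(S_up−S_dn) = (50.0000−50.0000)/(46.4184−23.6894) = 0.0000. V = [p*·50.0000 + (1−p*)·50.0000]/1.25 = 40.0000. B = V − Δ·S = 40.0000.
(3,1): S=62.7276. Δ = (V_up−V_dn)/(S_up−S_dn) = (50.0000−50.0000)/(90.9550−46.4184) = 0.0000. V = [p*·50.0000 + (1−p*)·50.0000]/1.25 = 40.0000. B = V − Δ·S = 40.0000.
(3,2): S=122.9121. Δ = (V_up−V_dn)/(S_up−S_dn) = (0.0000−50.0000)/(178.2226−90.9550) = -0.5730. V = [p*·0.0000 + (1−p*)·50.0000]/1.25 = 11.2676. B = V − Δ·S = 81.6901.
(3,3): S=240.8414. Δ = (V_up−V_dn)/(S_up−S_dn) = (0.0000−0.0000)/(349.2200−178.2226) = 0.0000. V = [p*·0.0000 + (1−p*)·0.0000]/1.25 = 0.0000. B = V − Δ·S = 0.0000.
(2,0): S=43.2604. Δ = (V_up−V_dn)/(S_up−S_dn) = (40.0000−40.0000)/(62.7276−32.0127) = 0.0000. V = [p*·40.0000 + (1−p*)·40.0000]/1.25 = 32.0000. B = V − Δ·S = 32.0000.
(2,1): S=84.7670. Δ = (V_up−V_dn)/(S_up−S_dn) = (11.2676−40.0000)/(122.9121−62.7276) = -0.4774. V = [p*·11.2676 + (1−p*)·40.0000]/1.25 = 15.4890. B = V − Δ·S = 55.9572.
(2,2): S=166.0975. Δ = (V_up−V_dn)/(S_up−S_dn) = (0.0000−11.2676)/(240.8414−122.9121) = -0.0955. V = [p*·0.0000 + (1−p*)·11.2676]/1.25 = 2.5392. B = V − Δ·S = 18.4090.
(1,0): S=58.4600. Δ = (V_up−V_dn)/(S_up−S_dn) = (15.4890−32.0000)/(84.7670−43.2604) = -0.3978. V = [p*·15.4890 + (1−p*)·32.0000]/1.25 = 16.1120. B = V − Δ·S = 39.3669.
(1,1): S=114.5500. Δ = (V_up−V_dn)/(S_up−S_dn) = (2.5392−15.4890)/(166.0975−84.7670) = -0.1592. V = [p*·2.5392 + (1−p*)·15.4890]/1.25 = 4.9496. B = V − Δ·S = 23.1888.
(0,0): S=79.0000. Δ = (V_up−V_dn)/(S_up−S_dn) = (4.9496−16.1120)/(114.5500−58.4600) = -0.1990. V = [p*·4.9496 + (1−p*)·16.1120]/1.25 = 6.4752. B = V − Δ·S = 22.1968.
Self-financing check: at every node Δ·S+B equals the discounted successor values.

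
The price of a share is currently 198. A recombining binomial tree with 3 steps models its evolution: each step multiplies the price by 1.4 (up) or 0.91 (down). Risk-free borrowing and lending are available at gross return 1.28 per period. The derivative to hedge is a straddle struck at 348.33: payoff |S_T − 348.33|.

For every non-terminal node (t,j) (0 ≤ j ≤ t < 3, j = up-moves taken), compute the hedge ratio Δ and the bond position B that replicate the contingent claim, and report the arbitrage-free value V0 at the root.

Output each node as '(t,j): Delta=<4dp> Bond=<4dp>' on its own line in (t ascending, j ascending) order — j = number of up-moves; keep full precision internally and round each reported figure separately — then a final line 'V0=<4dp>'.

No-arbitrage ⇒ martingale measure with p* = (R−d)/(u−d) = 0.7551.
Terminal values V(3,·): V(3,0)=199.1229, V(3,1)=118.7807, V(3,2)=4.8228, V(3,3)=194.9820
Node (2,0) S=163.9638: V=(p*·118.7807+(1−p*)·199.1229)/1.28=108.1690; Δ=(118.7807−199.1229)/(229.5493−149.2071)=-1.0000; B=V−Δ·S=272.1328
Node (2,1) S=252.2520: V=(p*·4.8228+(1−p*)·118.7807)/1.28=25.5710; Δ=(4.8228−118.7807)/(353.1528−229.5493)=-0.9220; B=V−Δ·S=258.1381
Node (2,2) S=388.0800: V=(p*·194.9820+(1−p*)·4.8228)/1.28=115.9472; Δ=(194.9820−4.8228)/(543.3120−353.1528)=1.0000; B=V−Δ·S=-272.1328
Node (1,0) S=180.1800: V=(p*·25.5710+(1−p*)·108.1690)/1.28=35.7805; Δ=(25.5710−108.1690)/(252.2520−163.9638)=-0.9356; B=V−Δ·S=204.3479
Node (1,1) S=277.2000: V=(p*·115.9472+(1−p*)·25.5710)/1.28=73.2924; Δ=(115.9472−25.5710)/(388.0800−252.2520)=0.6654; B=V−Δ·S=-111.1489
Node (0,0) S=198.0000: V=(p*·73.2924+(1−p*)·35.7805)/1.28=50.0827; Δ=(73.2924−35.7805)/(277.2000−180.1800)=0.3866; B=V−Δ·S=-26.4721
Self-financing check: at every node Δ·S+B equals the discounted successor values.

(0,0): Delta=0.3866 Bond=-26.4721
(1,0): Delta=-0.9356 Bond=204.3479
(1,1): Delta=0.6654 Bond=-111.1489
(2,0): Delta=-1.0000 Bond=272.1328
(2,1): Delta=-0.9220 Bond=258.1381
(2,2): Delta=1.0000 Bond=-272.1328
V0=50.0827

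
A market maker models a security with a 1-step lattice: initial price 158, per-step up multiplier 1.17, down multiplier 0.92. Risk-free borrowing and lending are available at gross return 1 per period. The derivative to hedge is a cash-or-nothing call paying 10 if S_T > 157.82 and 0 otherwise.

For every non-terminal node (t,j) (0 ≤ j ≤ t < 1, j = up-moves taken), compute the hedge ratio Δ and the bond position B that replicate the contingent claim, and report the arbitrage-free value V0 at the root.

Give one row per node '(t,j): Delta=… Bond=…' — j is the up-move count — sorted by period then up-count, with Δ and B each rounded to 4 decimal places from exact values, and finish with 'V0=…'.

Since d<R<u, set p* = (R−d)/(u−d) = 0.3200; price each node as the discounted p*-expectation of its children.
Terminal values V(1,·): V(1,0)=0.0000, V(1,1)=10.0000
(0,0): S=158.0000. Δ = (V_up−V_dn)/(S_up−S_dn) = (10.0000−0.0000)/(184.8600−145.3600) = 0.2532. V = [p*·10.0000 + (1−p*)·0.0000]/1 = 3.2000. B = V − Δ·S = -36.8000.
The time-0 hedge costs 3.2000, which is the no-arbitrage price.

(0,0): Delta=0.2532 Bond=-36.8000
V0=3.2000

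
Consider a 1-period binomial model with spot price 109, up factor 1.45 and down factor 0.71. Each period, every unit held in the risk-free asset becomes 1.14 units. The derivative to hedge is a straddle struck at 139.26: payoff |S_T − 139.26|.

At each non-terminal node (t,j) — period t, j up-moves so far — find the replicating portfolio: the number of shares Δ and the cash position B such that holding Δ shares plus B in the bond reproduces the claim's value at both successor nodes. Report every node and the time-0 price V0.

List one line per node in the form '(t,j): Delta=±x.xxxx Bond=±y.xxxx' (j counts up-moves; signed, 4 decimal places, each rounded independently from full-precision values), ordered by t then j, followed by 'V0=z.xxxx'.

No-arbitrage ⇒ martingale measure with p* = (R−d)/(u−d) = 0.5811.
Payoff layer (t=1): V(1,0)=61.8700, V(1,1)=18.7900
Node (0,0) S=109.0000: V=(p*·18.7900+(1−p*)·61.8700)/1.14=32.3132; Δ=(18.7900−61.8700)/(158.0500−77.3900)=-0.5341; B=V−Δ·S=90.5294
Each (Δ,B) replicates both successor values, so the strategy is self-financing and V0 is arbitrage-free.

(0,0): Delta=-0.5341 Bond=90.5294
V0=32.3132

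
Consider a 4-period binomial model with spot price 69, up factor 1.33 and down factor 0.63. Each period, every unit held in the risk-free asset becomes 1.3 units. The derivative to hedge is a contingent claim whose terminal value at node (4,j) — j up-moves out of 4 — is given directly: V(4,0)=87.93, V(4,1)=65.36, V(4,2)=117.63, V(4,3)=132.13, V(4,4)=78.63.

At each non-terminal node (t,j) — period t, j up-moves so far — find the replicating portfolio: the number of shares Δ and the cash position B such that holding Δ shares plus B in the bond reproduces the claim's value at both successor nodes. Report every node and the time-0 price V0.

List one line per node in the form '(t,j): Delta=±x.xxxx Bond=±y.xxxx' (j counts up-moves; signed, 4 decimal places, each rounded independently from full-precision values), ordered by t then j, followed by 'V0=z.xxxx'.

Under the risk-neutral measure, an up-move has probability p* = (R−d)/(u−d) = 0.9571 and values discount at R = 1.3.
Payoff layer (t=4): V(4,0)=87.9300, V(4,1)=65.3600, V(4,2)=117.6300, V(4,3)=132.1300, V(4,4)=78.6300
  t=3,j=0: stock 17.2532 → up 22.9468 (V=65.3600), down 10.8695 (V=87.9300). Price 51.0210; hedge Δ=-1.8688, bond B=83.2638.
  t=3,j=1: stock 36.4235 → up 48.4433 (V=117.6300), down 22.9468 (V=65.3600). Price 88.7614; hedge Δ=2.0501, bond B=14.0900.
  t=3,j=2: stock 76.8941 → up 102.2691 (V=132.1300), down 48.4433 (V=117.6300). Price 101.1604; hedge Δ=0.2694, bond B=80.4462.
  t=3,j=3: stock 162.3320 → up 215.9015 (V=78.6300), down 102.2691 (V=132.1300). Price 62.2484; hedge Δ=-0.4708, bond B=138.6769.
  t=2,j=0: stock 27.3861 → up 36.4235 (V=88.7614), down 17.2532 (V=51.0210). Price 67.0338; hedge Δ=1.9687, bond B=13.1189.
  t=2,j=1: stock 57.8151 → up 76.8941 (V=101.1604), down 36.4235 (V=88.7614). Price 77.4070; hedge Δ=0.3064, bond B=59.6941.
  t=2,j=2: stock 122.0541 → up 162.3320 (V=62.2484), down 76.8941 (V=101.1604). Price 49.1662; hedge Δ=-0.4554, bond B=104.7549.
  t=1,j=0: stock 43.4700 → up 57.8151 (V=77.4070), down 27.3861 (V=67.0338). Price 59.2018; hedge Δ=0.3409, bond B=44.3831.
  t=1,j=1: stock 91.7700 → up 122.0541 (V=49.1662), down 57.8151 (V=77.4070). Price 38.7511; hedge Δ=-0.4396, bond B=79.0951.
  t=0,j=0: stock 69.0000 → up 91.7700 (V=38.7511), down 43.4700 (V=59.2018). Price 30.4828; hedge Δ=-0.4234, bond B=59.6981.
Self-financing check: at every node Δ·S+B equals the discounted successor values.

(0,0): Delta=-0.4234 Bond=59.6981
(1,0): Delta=0.3409 Bond=44.3831
(1,1): Delta=-0.4396 Bond=79.0951
(2,0): Delta=1.9687 Bond=13.1189
(2,1): Delta=0.3064 Bond=59.6941
(2,2): Delta=-0.4554 Bond=104.7549
(3,0): Delta=-1.8688 Bond=83.2638
(3,1): Delta=2.0501 Bond=14.0900
(3,2): Delta=0.2694 Bond=80.4462
(3,3): Delta=-0.4708 Bond=138.6769
V0=30.4828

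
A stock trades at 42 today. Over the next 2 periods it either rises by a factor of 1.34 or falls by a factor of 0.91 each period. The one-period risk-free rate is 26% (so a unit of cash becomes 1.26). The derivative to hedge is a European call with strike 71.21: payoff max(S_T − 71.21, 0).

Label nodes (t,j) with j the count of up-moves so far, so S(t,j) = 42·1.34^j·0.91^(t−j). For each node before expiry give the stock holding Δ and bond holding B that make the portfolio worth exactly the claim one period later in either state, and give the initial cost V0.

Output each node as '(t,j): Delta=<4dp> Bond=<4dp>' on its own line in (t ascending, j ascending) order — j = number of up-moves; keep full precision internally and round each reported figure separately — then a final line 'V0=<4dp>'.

(0,0): Delta=0.1504 Bond=-4.5627
(1,0): Delta=0.0000 Bond=0.0000
(1,1): Delta=0.1738 Bond=-7.0630
V0=1.7549

The replicating-portfolio and risk-neutral prices coincide; use p* = (1.26−0.91)/(1.34−0.91) = 0.8140 for the latter.
Terminal payoffs: V(2,0)=0.0000, V(2,1)=0.0000, V(2,2)=4.2052
Node (1,0) S=38.2200: V=(p*·0.0000+(1−p*)·0.0000)/1.26=0.0000; Δ=(0.0000−0.0000)/(51.2148−34.7802)=0.0000; B=V−Δ·S=0.0000
Node (1,1) S=56.2800: V=(p*·4.2052+(1−p*)·0.0000)/1.26=2.7165; Δ=(4.2052−0.0000)/(75.4152−51.2148)=0.1738; B=V−Δ·S=-7.0630
Node (0,0) S=42.0000: V=(p*·2.7165+(1−p*)·0.0000)/1.26=1.7549; Δ=(2.7165−0.0000)/(56.2800−38.2200)=0.1504; B=V−Δ·S=-4.5627
Root portfolio cost Δ·42+B reproduces V0=1.7549.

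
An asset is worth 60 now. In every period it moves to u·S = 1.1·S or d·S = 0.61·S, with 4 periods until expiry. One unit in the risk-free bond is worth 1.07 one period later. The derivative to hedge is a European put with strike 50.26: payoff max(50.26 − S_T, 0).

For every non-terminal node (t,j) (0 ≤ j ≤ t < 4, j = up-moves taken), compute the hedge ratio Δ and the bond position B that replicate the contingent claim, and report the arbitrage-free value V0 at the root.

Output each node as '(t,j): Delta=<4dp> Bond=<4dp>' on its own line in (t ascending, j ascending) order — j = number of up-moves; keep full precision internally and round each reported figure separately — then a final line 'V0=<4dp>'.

The replicating-portfolio and risk-neutral prices coincide; use p* = (1.07−0.61)/(1.1−0.61) = 0.9388 for the latter.
Terminal values V(4,·): V(4,0)=41.9525, V(4,1)=35.2793, V(4,2)=23.2455, V(4,3)=1.5454, V(4,4)=0.0000
(3,0): S=13.6189. Δ = (V_up−V_dn)/(S_up−S_dn) = (35.2793−41.9525)/(14.9807−8.3075) = -1.0000. V = [p*·35.2793 + (1−p*)·41.9525]/1.07 = 33.3531. B = V − Δ·S = 46.9720.
(3,1): S=24.5586. Δ = (V_up−V_dn)/(S_up−S_dn) = (23.2455−35.2793)/(27.0145−14.9807) = -1.0000. V = [p*·23.2455 + (1−p*)·35.2793]/1.07 = 22.4134. B = V − Δ·S = 46.9720.
(3,2): S=44.2860. Δ = (V_up−V_dn)/(S_up−S_dn) = (1.5454−23.2455)/(48.7146−27.0145) = -1.0000. V = [p*·1.5454 + (1−p*)·23.2455]/1.07 = 2.6860. B = V − Δ·S = 46.9720.
(3,3): S=79.8600. Δ = (V_up−V_dn)/(S_up−S_dn) = (0.0000−1.5454)/(87.8460−48.7146) = -0.0395. V = [p*·0.0000 + (1−p*)·1.5454]/1.07 = 0.0884. B = V − Δ·S = 3.2423.
(2,0): S=22.3260. Δ = (V_up−V_dn)/(S_up−S_dn) = (22.4134−33.3531)/(24.5586−13.6189) = -1.0000. V = [p*·22.4134 + (1−p*)·33.3531]/1.07 = 21.5730. B = V − Δ·S = 43.8990.
(2,1): S=40.2600. Δ = (V_up−V_dn)/(S_up−S_dn) = (2.6860−22.4134)/(44.2860−24.5586) = -1.0000. V = [p*·2.6860 + (1−p*)·22.4134]/1.07 = 3.6390. B = V − Δ·S = 43.8990.
(2,2): S=72.6000. Δ = (V_up−V_dn)/(S_up−S_dn) = (0.0884−2.6860)/(79.8600−44.2860) = -0.0730. V = [p*·0.0884 + (1−p*)·2.6860]/1.07 = 0.2313. B = V − Δ·S = 5.5324.
(1,0): S=36.6000. Δ = (V_up−V_dn)/(S_up−S_dn) = (3.6390−21.5730)/(40.2600−22.3260) = -1.0000. V = [p*·3.6390 + (1−p*)·21.5730]/1.07 = 4.4271. B = V − Δ·S = 41.0271.
(1,1): S=66.0000. Δ = (V_up−V_dn)/(S_up−S_dn) = (0.2313−3.6390)/(72.6000−40.2600) = -0.1054. V = [p*·0.2313 + (1−p*)·3.6390]/1.07 = 0.4111. B = V − Δ·S = 7.3657.
(0,0): S=60.0000. Δ = (V_up−V_dn)/(S_up−S_dn) = (0.4111−4.4271)/(66.0000−36.6000) = -0.1366. V = [p*·0.4111 + (1−p*)·4.4271]/1.07 = 0.6140. B = V − Δ·S = 8.8099.
Check: Δ(0,0)·S0 + B(0,0) = 0.6140 = V0.

(0,0): Delta=-0.1366 Bond=8.8099
(1,0): Delta=-1.0000 Bond=41.0271
(1,1): Delta=-0.1054 Bond=7.3657
(2,0): Delta=-1.0000 Bond=43.8990
(2,1): Delta=-1.0000 Bond=43.8990
(2,2): Delta=-0.0730 Bond=5.5324
(3,0): Delta=-1.0000 Bond=46.9720
(3,1): Delta=-1.0000 Bond=46.9720
(3,2): Delta=-1.0000 Bond=46.9720
(3,3): Delta=-0.0395 Bond=3.2423
V0=0.6140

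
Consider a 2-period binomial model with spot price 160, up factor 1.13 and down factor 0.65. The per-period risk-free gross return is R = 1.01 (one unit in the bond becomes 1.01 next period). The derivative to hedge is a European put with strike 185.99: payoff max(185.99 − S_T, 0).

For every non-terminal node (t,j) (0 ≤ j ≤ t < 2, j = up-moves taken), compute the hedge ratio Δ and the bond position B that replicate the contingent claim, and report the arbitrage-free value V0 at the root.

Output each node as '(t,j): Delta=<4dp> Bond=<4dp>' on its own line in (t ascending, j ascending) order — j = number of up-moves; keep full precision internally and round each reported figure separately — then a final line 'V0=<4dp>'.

(0,0): Delta=-0.8229 Bond=164.0916
(1,0): Delta=-1.0000 Bond=184.1485
(1,1): Delta=-0.7890 Bond=159.5939
V0=32.4239

Under the risk-neutral measure, an up-move has probability p* = (R−d)/(u−d) = 0.7500 and values discount at R = 1.01.
Terminal payoffs: V(2,0)=118.3900, V(2,1)=68.4700, V(2,2)=0.0000
(1,0): S=104.0000. Δ = (V_up−V_dn)/(S_up−S_dn) = (68.4700−118.3900)/(117.5200−67.6000) = -1.0000. V = [p*·68.4700 + (1−p*)·118.3900]/1.01 = 80.1485. B = V − Δ·S = 184.1485.
(1,1): S=180.8000. Δ = (V_up−V_dn)/(S_up−S_dn) = (0.0000−68.4700)/(204.3040−117.5200) = -0.7890. V = [p*·0.0000 + (1−p*)·68.4700]/1.01 = 16.9480. B = V − Δ·S = 159.5939.
(0,0): S=160.0000. Δ = (V_up−V_dn)/(S_up−S_dn) = (16.9480−80.1485)/(180.8000−104.0000) = -0.8229. V = [p*·16.9480 + (1−p*)·80.1485]/1.01 = 32.4239. B = V − Δ·S = 164.0916.
Root portfolio cost Δ·160+B reproduces V0=32.4239.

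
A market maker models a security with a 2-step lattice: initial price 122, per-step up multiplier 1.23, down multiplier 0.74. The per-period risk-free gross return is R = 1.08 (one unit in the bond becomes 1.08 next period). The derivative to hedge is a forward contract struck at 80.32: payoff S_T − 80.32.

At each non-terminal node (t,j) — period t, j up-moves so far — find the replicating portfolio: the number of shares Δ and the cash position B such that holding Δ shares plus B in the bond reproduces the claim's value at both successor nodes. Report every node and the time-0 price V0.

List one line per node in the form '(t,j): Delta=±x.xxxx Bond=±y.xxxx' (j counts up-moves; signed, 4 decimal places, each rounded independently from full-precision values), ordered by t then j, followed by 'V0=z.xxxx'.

(0,0): Delta=1.0000 Bond=-68.8615
(1,0): Delta=1.0000 Bond=-74.3704
(1,1): Delta=1.0000 Bond=-74.3704
V0=53.1385

Since d<R<u, set p* = (R−d)/(u−d) = 0.6939; price each node as the discounted p*-expectation of its children.
Terminal values V(2,·): V(2,0)=-13.5128, V(2,1)=30.7244, V(2,2)=104.2538
Node (1,0) S=90.2800: V=(p*·30.7244+(1−p*)·-13.5128)/1.08=15.9096; Δ=(30.7244−-13.5128)/(111.0444−66.8072)=1.0000; B=V−Δ·S=-74.3704
Node (1,1) S=150.0600: V=(p*·104.2538+(1−p*)·30.7244)/1.08=75.6896; Δ=(104.2538−30.7244)/(184.5738−111.0444)=1.0000; B=V−Δ·S=-74.3704
Node (0,0) S=122.0000: V=(p*·75.6896+(1−p*)·15.9096)/1.08=53.1385; Δ=(75.6896−15.9096)/(150.0600−90.2800)=1.0000; B=V−Δ·S=-68.8615
The time-0 hedge costs 53.1385, which is the no-arbitrage price.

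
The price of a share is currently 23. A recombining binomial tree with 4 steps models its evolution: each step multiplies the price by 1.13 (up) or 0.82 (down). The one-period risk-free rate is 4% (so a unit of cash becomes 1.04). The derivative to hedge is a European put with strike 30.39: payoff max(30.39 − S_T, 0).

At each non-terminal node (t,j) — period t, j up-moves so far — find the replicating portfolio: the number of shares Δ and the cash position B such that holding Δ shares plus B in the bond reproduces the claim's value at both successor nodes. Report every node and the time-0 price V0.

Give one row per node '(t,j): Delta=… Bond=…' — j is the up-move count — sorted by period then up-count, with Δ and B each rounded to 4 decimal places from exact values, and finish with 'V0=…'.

No-arbitrage ⇒ martingale measure with p* = (R−d)/(u−d) = 0.7097.
At expiry t=4: V(4,0)=19.9912, V(4,1)=16.0599, V(4,2)=10.6425, V(4,3)=3.1770, V(4,4)=0.0000
Node (3,0) S=12.6815: V=(p*·16.0599+(1−p*)·19.9912)/1.04=16.5397; Δ=(16.0599−19.9912)/(14.3301−10.3988)=-1.0000; B=V−Δ·S=29.2212
Node (3,1) S=17.4757: V=(p*·10.6425+(1−p*)·16.0599)/1.04=11.7455; Δ=(10.6425−16.0599)/(19.7475−14.3301)=-1.0000; B=V−Δ·S=29.2212
Node (3,2) S=24.0823: V=(p*·3.1770+(1−p*)·10.6425)/1.04=5.1388; Δ=(3.1770−10.6425)/(27.2130−19.7475)=-1.0000; B=V−Δ·S=29.2212
Node (3,3) S=33.1866: V=(p*·0.0000+(1−p*)·3.1770)/1.04=0.8869; Δ=(0.0000−3.1770)/(37.5009−27.2130)=-0.3088; B=V−Δ·S=11.1351
Node (2,0) S=15.4652: V=(p*·11.7455+(1−p*)·16.5397)/1.04=12.6321; Δ=(11.7455−16.5397)/(17.4757−12.6815)=-1.0000; B=V−Δ·S=28.0973
Node (2,1) S=21.3118: V=(p*·5.1388+(1−p*)·11.7455)/1.04=6.7855; Δ=(5.1388−11.7455)/(24.0823−17.4757)=-1.0000; B=V−Δ·S=28.0973
Node (2,2) S=29.3687: V=(p*·0.8869+(1−p*)·5.1388)/1.04=2.0397; Δ=(0.8869−5.1388)/(33.1866−24.0823)=-0.4670; B=V−Δ·S=15.7557
Node (1,0) S=18.8600: V=(p*·6.7855+(1−p*)·12.6321)/1.04=8.1566; Δ=(6.7855−12.6321)/(21.3118−15.4652)=-1.0000; B=V−Δ·S=27.0166
Node (1,1) S=25.9900: V=(p*·2.0397+(1−p*)·6.7855)/1.04=3.2861; Δ=(2.0397−6.7855)/(29.3687−21.3118)=-0.5890; B=V−Δ·S=18.5949
Node (0,0) S=23.0000: V=(p*·3.2861+(1−p*)·8.1566)/1.04=4.5193; Δ=(3.2861−8.1566)/(25.9900−18.8600)=-0.6831; B=V−Δ·S=20.2307
The time-0 hedge costs 4.5193, which is the no-arbitrage price.

(0,0): Delta=-0.6831 Bond=20.2307
(1,0): Delta=-1.0000 Bond=27.0166
(1,1): Delta=-0.5890 Bond=18.5949
(2,0): Delta=-1.0000 Bond=28.0973
(2,1): Delta=-1.0000 Bond=28.0973
(2,2): Delta=-0.4670 Bond=15.7557
(3,0): Delta=-1.0000 Bond=29.2212
(3,1): Delta=-1.0000 Bond=29.2212
(3,2): Delta=-1.0000 Bond=29.2212
(3,3): Delta=-0.3088 Bond=11.1351
V0=4.5193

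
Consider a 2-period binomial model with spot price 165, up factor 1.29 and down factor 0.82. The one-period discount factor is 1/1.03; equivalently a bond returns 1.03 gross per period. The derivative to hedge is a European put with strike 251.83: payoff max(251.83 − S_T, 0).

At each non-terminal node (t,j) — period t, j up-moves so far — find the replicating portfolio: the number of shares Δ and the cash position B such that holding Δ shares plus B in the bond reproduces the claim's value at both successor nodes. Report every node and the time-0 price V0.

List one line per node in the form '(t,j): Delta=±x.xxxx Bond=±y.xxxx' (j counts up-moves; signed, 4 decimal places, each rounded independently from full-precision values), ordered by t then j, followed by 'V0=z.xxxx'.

(0,0): Delta=-0.8728 Bond=220.6600
(1,0): Delta=-1.0000 Bond=244.4951
(1,1): Delta=-0.7726 Bond=205.9656
V0=76.6543

Since d<R<u, set p* = (R−d)/(u−d) = 0.4468; price each node as the discounted p*-expectation of its children.
Payoff layer (t=2): V(2,0)=140.8840, V(2,1)=77.2930, V(2,2)=0.0000
  t=1,j=0: stock 135.3000 → up 174.5370 (V=77.2930), down 110.9460 (V=140.8840). Price 109.1951; hedge Δ=-1.0000, bond B=244.4951.
  t=1,j=1: stock 212.8500 → up 274.5765 (V=0.0000), down 174.5370 (V=77.2930). Price 41.5125; hedge Δ=-0.7726, bond B=205.9656.
  t=0,j=0: stock 165.0000 → up 212.8500 (V=41.5125), down 135.3000 (V=109.1951). Price 76.6543; hedge Δ=-0.8728, bond B=220.6600.
The time-0 hedge costs 76.6543, which is the no-arbitrage price.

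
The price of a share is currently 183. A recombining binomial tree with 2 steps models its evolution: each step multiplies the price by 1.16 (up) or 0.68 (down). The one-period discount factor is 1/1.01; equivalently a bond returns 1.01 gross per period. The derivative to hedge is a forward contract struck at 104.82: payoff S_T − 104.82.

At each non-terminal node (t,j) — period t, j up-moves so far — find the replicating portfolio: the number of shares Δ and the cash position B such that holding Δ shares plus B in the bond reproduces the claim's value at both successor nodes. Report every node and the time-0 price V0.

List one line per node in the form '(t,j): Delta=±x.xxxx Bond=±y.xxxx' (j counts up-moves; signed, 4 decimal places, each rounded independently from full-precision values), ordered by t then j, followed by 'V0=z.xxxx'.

No-arbitrage ⇒ martingale measure with p* = (R−d)/(u−d) = 0.6875.
Terminal values V(2,·): V(2,0)=-20.2008, V(2,1)=39.5304, V(2,2)=141.4248
  t=1,j=0: stock 124.4400 → up 144.3504 (V=39.5304), down 84.6192 (V=-20.2008). Price 20.6578; hedge Δ=1.0000, bond B=-103.7822.
  t=1,j=1: stock 212.2800 → up 246.2448 (V=141.4248), down 144.3504 (V=39.5304). Price 108.4978; hedge Δ=1.0000, bond B=-103.7822.
  t=0,j=0: stock 183.0000 → up 212.2800 (V=108.4978), down 124.4400 (V=20.6578). Price 80.2454; hedge Δ=1.0000, bond B=-102.7546.
The time-0 hedge costs 80.2454, which is the no-arbitrage price.

(0,0): Delta=1.0000 Bond=-102.7546
(1,0): Delta=1.0000 Bond=-103.7822
(1,1): Delta=1.0000 Bond=-103.7822
V0=80.2454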